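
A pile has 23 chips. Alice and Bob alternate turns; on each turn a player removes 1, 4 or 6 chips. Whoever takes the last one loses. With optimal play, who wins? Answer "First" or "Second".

Second

i:   0  1  2  3  4  5  6  7  8  9 10 11 12 13 14 15 16 17 18 19 20 21 22 23
     W  L  W  L  W  W  L  W  L  W  W  L  W  L  W  W  L  W  L  W  W  L  W  L
Position 23 is L, so the second player wins.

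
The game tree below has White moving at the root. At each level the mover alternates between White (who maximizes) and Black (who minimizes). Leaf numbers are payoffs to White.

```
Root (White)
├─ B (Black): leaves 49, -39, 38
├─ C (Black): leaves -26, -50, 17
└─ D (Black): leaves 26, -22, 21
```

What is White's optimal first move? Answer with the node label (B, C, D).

D

B (Black): min(49, -39, 38) = -39
C (Black): min(-26, -50, 17) = -50
D (Black): min(26, -22, 21) = -22
Root (White): max(-39, -50, -22) = -22
White picks the child with the highest value: D (value -22).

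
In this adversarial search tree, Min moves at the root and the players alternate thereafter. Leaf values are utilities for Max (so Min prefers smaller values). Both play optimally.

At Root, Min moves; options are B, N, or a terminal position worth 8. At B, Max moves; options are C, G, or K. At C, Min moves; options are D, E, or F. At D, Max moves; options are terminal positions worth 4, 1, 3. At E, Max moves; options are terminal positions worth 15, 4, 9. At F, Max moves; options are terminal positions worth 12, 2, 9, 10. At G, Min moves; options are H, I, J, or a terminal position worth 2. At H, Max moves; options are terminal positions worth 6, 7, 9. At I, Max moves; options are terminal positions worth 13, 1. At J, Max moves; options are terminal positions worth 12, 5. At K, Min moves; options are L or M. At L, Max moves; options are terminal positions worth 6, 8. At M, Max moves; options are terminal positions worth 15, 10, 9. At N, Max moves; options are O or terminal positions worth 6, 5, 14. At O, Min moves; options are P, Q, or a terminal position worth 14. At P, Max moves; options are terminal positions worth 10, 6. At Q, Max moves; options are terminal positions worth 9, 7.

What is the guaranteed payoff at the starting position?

8

D (Max): max(4, 1, 3) = 4
E (Max): max(15, 4, 9) = 15
F (Max): max(12, 2, 9, 10) = 12
C (Min): min(4, 15, 12) = 4
H (Max): max(6, 7, 9) = 9
I (Max): max(13, 1) = 13
J (Max): max(12, 5) = 12
G (Min): min(9, 13, 12, 2) = 2
L (Max): max(6, 8) = 8
M (Max): max(15, 10, 9) = 15
K (Min): min(8, 15) = 8
B (Max): max(4, 2, 8) = 8
P (Max): max(10, 6) = 10
Q (Max): max(9, 7) = 9
O (Min): min(10, 9, 14) = 9
N (Max): max(9, 6, 5, 14) = 14
Root (Min): min(8, 14, 8) = 8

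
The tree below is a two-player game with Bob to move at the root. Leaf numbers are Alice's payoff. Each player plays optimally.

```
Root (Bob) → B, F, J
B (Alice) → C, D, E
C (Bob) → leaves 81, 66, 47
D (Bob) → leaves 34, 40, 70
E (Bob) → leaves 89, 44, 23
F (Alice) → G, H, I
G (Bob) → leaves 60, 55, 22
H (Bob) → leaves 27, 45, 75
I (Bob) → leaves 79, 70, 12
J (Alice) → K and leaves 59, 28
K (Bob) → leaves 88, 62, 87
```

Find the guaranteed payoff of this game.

C (Bob): min(81, 66, 47) = 47
D (Bob): min(34, 40, 70) = 34
E (Bob): min(89, 44, 23) = 23
B (Alice): max(47, 34, 23) = 47
G (Bob): min(60, 55, 22) = 22
H (Bob): min(27, 45, 75) = 27
I (Bob): min(79, 70, 12) = 12
F (Alice): max(22, 27, 12) = 27
K (Bob): min(88, 62, 87) = 62
J (Alice): max(62, 59, 28) = 62
Root (Bob): min(47, 27, 62) = 27

27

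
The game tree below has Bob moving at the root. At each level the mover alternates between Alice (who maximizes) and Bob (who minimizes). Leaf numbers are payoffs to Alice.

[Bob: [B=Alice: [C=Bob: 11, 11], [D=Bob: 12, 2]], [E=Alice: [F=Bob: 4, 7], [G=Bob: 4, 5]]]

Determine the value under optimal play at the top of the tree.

C (Bob): min(11, 11) = 11
D (Bob): min(12, 2) = 2
B (Alice): max(11, 2) = 11
F (Bob): min(4, 7) = 4
G (Bob): min(4, 5) = 4
E (Alice): max(4, 4) = 4
Root (Bob): min(11, 4) = 4

4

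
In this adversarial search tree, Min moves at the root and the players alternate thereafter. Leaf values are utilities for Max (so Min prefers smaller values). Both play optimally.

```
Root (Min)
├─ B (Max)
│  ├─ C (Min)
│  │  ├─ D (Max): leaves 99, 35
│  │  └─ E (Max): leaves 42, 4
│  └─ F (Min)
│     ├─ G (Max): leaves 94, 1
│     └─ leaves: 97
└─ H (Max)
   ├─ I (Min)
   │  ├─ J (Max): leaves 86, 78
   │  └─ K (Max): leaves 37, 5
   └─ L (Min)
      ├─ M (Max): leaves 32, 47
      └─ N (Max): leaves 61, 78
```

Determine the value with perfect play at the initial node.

47

D (Max): max(99, 35) = 99
E (Max): max(42, 4) = 42
C (Min): min(99, 42) = 42
G (Max): max(94, 1) = 94
F (Min): min(94, 97) = 94
B (Max): max(42, 94) = 94
J (Max): max(86, 78) = 86
K (Max): max(37, 5) = 37
I (Min): min(86, 37) = 37
M (Max): max(32, 47) = 47
N (Max): max(61, 78) = 78
L (Min): min(47, 78) = 47
H (Max): max(37, 47) = 47
Root (Min): min(94, 47) = 47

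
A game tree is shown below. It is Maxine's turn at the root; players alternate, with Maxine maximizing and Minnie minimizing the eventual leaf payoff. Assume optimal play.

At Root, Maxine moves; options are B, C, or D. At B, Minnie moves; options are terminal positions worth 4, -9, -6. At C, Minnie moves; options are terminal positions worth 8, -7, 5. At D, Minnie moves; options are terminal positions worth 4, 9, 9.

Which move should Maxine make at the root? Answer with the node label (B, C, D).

B (Minnie): min(4, -9, -6) = -9
C (Minnie): min(8, -7, 5) = -7
D (Minnie): min(4, 9, 9) = 4
Root (Maxine): max(-9, -7, 4) = 4
Maxine picks the child with the highest value: D (value 4).

D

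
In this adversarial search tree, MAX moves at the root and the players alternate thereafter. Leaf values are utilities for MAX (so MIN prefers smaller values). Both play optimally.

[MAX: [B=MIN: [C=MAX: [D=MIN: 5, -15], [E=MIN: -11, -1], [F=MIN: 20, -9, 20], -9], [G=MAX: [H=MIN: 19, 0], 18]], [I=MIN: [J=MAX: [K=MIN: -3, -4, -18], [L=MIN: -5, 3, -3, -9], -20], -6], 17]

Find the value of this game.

D (MIN): min(5, -15) = -15
E (MIN): min(-11, -1) = -11
F (MIN): min(20, -9, 20) = -9
C (MAX): max(-15, -11, -9, -9) = -9
H (MIN): min(19, 0) = 0
G (MAX): max(0, 18) = 18
B (MIN): min(-9, 18) = -9
K (MIN): min(-3, -4, -18) = -18
L (MIN): min(-5, 3, -3, -9) = -9
J (MAX): max(-18, -9, -20) = -9
I (MIN): min(-9, -6) = -9
Root (MAX): max(-9, -9, 17) = 17

17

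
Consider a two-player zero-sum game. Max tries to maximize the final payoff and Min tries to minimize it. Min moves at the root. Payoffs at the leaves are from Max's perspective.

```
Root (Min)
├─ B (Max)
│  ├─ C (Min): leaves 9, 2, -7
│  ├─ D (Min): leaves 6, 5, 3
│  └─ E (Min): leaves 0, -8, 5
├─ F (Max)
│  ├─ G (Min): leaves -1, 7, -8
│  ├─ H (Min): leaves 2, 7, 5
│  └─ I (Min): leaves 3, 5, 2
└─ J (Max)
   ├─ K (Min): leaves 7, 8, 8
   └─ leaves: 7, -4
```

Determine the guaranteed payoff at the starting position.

2

C (Min): min(9, 2, -7) = -7
D (Min): min(6, 5, 3) = 3
E (Min): min(0, -8, 5) = -8
B (Max): max(-7, 3, -8) = 3
G (Min): min(-1, 7, -8) = -8
H (Min): min(2, 7, 5) = 2
I (Min): min(3, 5, 2) = 2
F (Max): max(-8, 2, 2) = 2
K (Min): min(7, 8, 8) = 7
J (Max): max(7, 7, -4) = 7
Root (Min): min(3, 2, 7) = 2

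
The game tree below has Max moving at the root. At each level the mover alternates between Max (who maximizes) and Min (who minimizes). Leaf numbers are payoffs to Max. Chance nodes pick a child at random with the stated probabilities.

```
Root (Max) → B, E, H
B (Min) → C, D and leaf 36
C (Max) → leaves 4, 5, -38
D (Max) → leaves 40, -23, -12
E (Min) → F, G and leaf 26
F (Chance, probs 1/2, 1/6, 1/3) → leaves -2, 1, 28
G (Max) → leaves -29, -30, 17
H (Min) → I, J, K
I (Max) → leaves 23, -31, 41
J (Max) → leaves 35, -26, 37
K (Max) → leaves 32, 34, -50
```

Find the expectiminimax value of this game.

34

C (Max): max(4, 5, -38) = 5
D (Max): max(40, -23, -12) = 40
B (Min): min(5, 40, 36) = 5
F (Chance): 1/2·-2 + 1/6·1 + 1/3·28 = 8.5
G (Max): max(-29, -30, 17) = 17
E (Min): min(8.5, 17, 26) = 8.5
I (Max): max(23, -31, 41) = 41
J (Max): max(35, -26, 37) = 37
K (Max): max(32, 34, -50) = 34
H (Min): min(41, 37, 34) = 34
Root (Max): max(5, 8.5, 34) = 34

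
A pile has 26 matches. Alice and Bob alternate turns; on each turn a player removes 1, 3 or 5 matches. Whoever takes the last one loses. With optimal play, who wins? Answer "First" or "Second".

First

Mark each pile size as W (mover wins) or L (mover loses):
i:   0  1  2  3  4  5  6  7  8  9 10 11 12 13 14 15 16 17 18 19 20 21 22 23 24 25 26
     W  L  W  L  W  L  W  L  W  L  W  L  W  L  W  L  W  L  W  L  W  L  W  L  W  L  W
Position 26 is W, so the first player wins.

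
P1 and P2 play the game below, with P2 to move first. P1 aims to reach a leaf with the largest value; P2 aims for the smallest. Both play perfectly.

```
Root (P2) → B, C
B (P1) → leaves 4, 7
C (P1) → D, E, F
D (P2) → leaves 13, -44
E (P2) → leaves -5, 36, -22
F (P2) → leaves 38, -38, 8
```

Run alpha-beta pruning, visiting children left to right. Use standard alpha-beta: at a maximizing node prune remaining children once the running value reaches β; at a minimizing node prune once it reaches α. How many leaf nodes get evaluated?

9

B [α=-∞,β=+∞]: v=7
D [α=-∞,β=7]: v=-44
E [α=-44,β=7]: v=-22
F [α=-22,β=7]: v=-38 after child 2 ≤ α → α-cutoff, skip 1
C [α=-∞,β=7]: v=-22
Root [α=-∞,β=+∞]: v=-22
Leaves evaluated: 9 of 10.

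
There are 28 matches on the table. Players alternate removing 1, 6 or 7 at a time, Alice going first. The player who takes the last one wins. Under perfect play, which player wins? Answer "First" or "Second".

W/L table (W = player to move can force a win):
i:   0  1  2  3  4  5  6  7  8  9 10 11 12 13 14 15 16 17 18 19 20 21 22 23 24 25 26 27 28
     L  W  L  W  L  W  W  W  W  W  W  W  L  W  L  W  L  W  W  W  W  W  W  W  L  W  L  W  L
Position 28 is L, so the second player wins.

Second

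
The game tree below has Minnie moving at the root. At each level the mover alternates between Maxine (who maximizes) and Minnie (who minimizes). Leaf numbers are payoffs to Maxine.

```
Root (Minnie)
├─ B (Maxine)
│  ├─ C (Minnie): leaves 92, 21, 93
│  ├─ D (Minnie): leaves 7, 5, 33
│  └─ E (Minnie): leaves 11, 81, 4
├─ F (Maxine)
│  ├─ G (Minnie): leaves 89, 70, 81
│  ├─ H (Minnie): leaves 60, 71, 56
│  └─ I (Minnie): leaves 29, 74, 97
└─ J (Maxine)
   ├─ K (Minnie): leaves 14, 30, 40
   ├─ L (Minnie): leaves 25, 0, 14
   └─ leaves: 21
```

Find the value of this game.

21

C (Minnie): min(92, 21, 93) = 21
D (Minnie): min(7, 5, 33) = 5
E (Minnie): min(11, 81, 4) = 4
B (Maxine): max(21, 5, 4) = 21
G (Minnie): min(89, 70, 81) = 70
H (Minnie): min(60, 71, 56) = 56
I (Minnie): min(29, 74, 97) = 29
F (Maxine): max(70, 56, 29) = 70
K (Minnie): min(14, 30, 40) = 14
L (Minnie): min(25, 0, 14) = 0
J (Maxine): max(14, 0, 21) = 21
Root (Minnie): min(21, 70, 21) = 21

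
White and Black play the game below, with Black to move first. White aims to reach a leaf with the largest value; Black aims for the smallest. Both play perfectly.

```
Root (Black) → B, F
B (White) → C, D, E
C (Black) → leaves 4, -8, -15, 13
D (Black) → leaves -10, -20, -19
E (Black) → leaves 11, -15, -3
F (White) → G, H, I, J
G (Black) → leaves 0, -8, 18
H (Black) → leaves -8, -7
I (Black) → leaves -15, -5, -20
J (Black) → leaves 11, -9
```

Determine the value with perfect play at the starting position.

-15

C (Black): min(4, -8, -15, 13) = -15
D (Black): min(-10, -20, -19) = -20
E (Black): min(11, -15, -3) = -15
B (White): max(-15, -20, -15) = -15
G (Black): min(0, -8, 18) = -8
H (Black): min(-8, -7) = -8
I (Black): min(-15, -5, -20) = -20
J (Black): min(11, -9) = -9
F (White): max(-8, -8, -20, -9) = -8
Root (Black): min(-15, -8) = -15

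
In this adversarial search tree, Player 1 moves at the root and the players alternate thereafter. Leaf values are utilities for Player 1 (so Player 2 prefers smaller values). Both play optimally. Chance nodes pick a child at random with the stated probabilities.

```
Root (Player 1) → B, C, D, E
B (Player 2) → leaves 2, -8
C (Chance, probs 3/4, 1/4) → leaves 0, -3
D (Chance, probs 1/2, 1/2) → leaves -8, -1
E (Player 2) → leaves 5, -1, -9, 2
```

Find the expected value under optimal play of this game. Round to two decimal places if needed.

-0.75

B (Player 2): min(2, -8) = -8
C (Chance): 3/4·0 + 1/4·-3 = -0.75
D (Chance): 1/2·-8 + 1/2·-1 = -4.5
E (Player 2): min(5, -1, -9, 2) = -9
Root (Player 1): max(-8, -0.75, -4.5, -9) = -0.75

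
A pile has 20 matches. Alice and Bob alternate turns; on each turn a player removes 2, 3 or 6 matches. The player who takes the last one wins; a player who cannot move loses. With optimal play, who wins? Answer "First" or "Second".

Positions where the player to move wins (W) vs loses (L):
i:   0  1  2  3  4  5  6  7  8  9 10 11 12 13 14 15 16 17 18 19 20
     L  L  W  W  W  L  W  W  W  L  L  W  W  W  L  W  W  W  L  L  W
Position 20 is W, so the first player wins.

First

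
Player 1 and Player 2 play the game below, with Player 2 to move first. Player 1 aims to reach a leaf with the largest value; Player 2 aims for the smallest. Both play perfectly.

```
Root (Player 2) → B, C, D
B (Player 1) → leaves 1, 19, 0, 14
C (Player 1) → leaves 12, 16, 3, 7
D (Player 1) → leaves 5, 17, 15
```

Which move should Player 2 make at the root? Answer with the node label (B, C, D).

B (Player 1): max(1, 19, 0, 14) = 19
C (Player 1): max(12, 16, 3, 7) = 16
D (Player 1): max(5, 17, 15) = 17
Root (Player 2): min(19, 16, 17) = 16
Player 2 picks the child with the lowest value: C (value 16).

C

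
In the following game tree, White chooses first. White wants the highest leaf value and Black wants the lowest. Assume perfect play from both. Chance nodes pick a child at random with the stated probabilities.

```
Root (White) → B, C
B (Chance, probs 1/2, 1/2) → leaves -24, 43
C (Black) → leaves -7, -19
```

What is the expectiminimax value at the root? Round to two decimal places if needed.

9.5

B (Chance): 1/2·-24 + 1/2·43 = 9.5
C (Black): min(-7, -19) = -19
Root (White): max(9.5, -19) = 9.5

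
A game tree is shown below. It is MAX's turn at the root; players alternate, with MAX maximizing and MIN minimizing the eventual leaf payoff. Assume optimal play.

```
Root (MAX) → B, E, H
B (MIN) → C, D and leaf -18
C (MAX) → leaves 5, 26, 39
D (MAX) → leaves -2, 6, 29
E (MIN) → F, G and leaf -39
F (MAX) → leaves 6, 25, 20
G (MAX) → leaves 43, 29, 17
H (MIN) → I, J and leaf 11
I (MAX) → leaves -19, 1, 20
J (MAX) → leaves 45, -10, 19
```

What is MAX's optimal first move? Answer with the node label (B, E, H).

C (MAX): max(5, 26, 39) = 39
D (MAX): max(-2, 6, 29) = 29
B (MIN): min(39, 29, -18) = -18
F (MAX): max(6, 25, 20) = 25
G (MAX): max(43, 29, 17) = 43
E (MIN): min(25, 43, -39) = -39
I (MAX): max(-19, 1, 20) = 20
J (MAX): max(45, -10, 19) = 45
H (MIN): min(20, 45, 11) = 11
Root (MAX): max(-18, -39, 11) = 11
MAX picks the child with the highest value: H (value 11).

H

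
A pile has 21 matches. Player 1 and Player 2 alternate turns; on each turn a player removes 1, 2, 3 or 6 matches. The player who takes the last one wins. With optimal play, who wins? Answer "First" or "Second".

Mark each pile size as W (mover wins) or L (mover loses):
i:   0  1  2  3  4  5  6  7  8  9 10 11 12 13 14 15 16 17 18 19 20 21
     L  W  W  W  L  W  W  W  L  W  W  W  L  W  W  W  L  W  W  W  L  W
Position 21 is W, so the first player wins.

First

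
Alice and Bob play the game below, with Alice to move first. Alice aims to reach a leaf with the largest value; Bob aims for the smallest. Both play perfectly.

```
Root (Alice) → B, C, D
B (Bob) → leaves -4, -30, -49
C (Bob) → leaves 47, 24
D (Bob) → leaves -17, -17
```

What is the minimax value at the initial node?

B (Bob): min(-4, -30, -49) = -49
C (Bob): min(47, 24) = 24
D (Bob): min(-17, -17) = -17
Root (Alice): max(-49, 24, -17) = 24

24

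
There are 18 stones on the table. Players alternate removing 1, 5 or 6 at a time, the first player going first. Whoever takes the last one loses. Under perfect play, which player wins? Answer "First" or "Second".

i:   0  1  2  3  4  5  6  7  8  9 10 11 12 13 14 15 16 17 18
     W  L  W  L  W  L  W  W  W  W  W  W  L  W  L  W  L  W  W
Position 18 is W, so the first player wins.

First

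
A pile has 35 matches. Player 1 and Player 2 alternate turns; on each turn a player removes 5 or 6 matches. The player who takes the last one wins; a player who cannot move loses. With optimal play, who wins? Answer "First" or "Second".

Second

Compute winning (W) and losing (L) positions by backward induction:
i:   0  1  2  3  4  5  6  7  8  9 10 11 12 13 14 15 16 17 18 19 20 21 22 23 24 25 26 27 28 29 30 31 32 33 34 35
     L  L  L  L  L  W  W  W  W  W  W  L  L  L  L  L  W  W  W  W  W  W  L  L  L  L  L  W  W  W  W  W  W  L  L  L
Position 35 is L, so the second player wins.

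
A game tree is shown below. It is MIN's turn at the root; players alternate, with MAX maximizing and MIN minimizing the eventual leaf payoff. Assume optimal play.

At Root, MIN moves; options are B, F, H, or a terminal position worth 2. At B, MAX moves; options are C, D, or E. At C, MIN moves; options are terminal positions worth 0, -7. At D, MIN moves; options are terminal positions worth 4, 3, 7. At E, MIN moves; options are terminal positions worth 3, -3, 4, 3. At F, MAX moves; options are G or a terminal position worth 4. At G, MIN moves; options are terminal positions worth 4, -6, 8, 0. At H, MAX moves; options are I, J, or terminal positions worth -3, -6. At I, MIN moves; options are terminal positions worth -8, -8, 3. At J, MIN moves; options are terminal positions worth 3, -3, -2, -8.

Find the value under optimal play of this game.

-3

C (MIN): min(0, -7) = -7
D (MIN): min(4, 3, 7) = 3
E (MIN): min(3, -3, 4, 3) = -3
B (MAX): max(-7, 3, -3) = 3
G (MIN): min(4, -6, 8, 0) = -6
F (MAX): max(-6, 4) = 4
I (MIN): min(-8, -8, 3) = -8
J (MIN): min(3, -3, -2, -8) = -8
H (MAX): max(-8, -8, -3, -6) = -3
Root (MIN): min(3, 4, -3, 2) = -3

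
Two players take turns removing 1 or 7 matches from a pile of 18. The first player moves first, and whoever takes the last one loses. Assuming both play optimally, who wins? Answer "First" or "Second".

W/L table (W = player to move can force a win):
i:   0  1  2  3  4  5  6  7  8  9 10 11 12 13 14 15 16 17 18
     W  L  W  L  W  L  W  L  W  L  W  L  W  L  W  L  W  L  W
Position 18 is W, so the first player wins.

First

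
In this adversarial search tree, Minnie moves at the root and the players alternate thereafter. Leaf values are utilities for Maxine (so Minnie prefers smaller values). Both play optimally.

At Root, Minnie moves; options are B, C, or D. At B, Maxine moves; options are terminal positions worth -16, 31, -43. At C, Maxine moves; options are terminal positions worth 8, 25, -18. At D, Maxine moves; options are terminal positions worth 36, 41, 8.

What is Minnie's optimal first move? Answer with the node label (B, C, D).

C

B (Maxine): max(-16, 31, -43) = 31
C (Maxine): max(8, 25, -18) = 25
D (Maxine): max(36, 41, 8) = 41
Root (Minnie): min(31, 25, 41) = 25
Minnie picks the child with the lowest value: C (value 25).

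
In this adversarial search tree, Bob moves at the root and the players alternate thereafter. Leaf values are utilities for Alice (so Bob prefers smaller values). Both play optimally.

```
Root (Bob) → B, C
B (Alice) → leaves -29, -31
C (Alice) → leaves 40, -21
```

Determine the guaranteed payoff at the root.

B (Alice): max(-29, -31) = -29
C (Alice): max(40, -21) = 40
Root (Bob): min(-29, 40) = -29

-29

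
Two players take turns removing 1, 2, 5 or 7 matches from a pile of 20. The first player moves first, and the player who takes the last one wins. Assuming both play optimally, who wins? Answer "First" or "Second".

i:   0  1  2  3  4  5  6  7  8  9 10 11 12 13 14 15 16 17 18 19 20
     L  W  W  L  W  W  L  W  W  L  W  W  L  W  W  L  W  W  L  W  W
Position 20 is W, so the first player wins.

First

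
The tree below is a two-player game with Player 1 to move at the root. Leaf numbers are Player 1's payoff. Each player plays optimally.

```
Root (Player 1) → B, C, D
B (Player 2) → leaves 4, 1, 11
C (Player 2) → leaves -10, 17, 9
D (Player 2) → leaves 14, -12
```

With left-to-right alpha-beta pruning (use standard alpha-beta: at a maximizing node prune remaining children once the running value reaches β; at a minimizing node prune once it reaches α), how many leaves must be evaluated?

6

B [α=-∞,β=+∞]: v=1
C [α=1,β=+∞]: v=-10 after child 1 ≤ α → α-cutoff, skip 2
D [α=1,β=+∞]: v=-12
Root [α=-∞,β=+∞]: v=1
Leaves evaluated: 6 of 8.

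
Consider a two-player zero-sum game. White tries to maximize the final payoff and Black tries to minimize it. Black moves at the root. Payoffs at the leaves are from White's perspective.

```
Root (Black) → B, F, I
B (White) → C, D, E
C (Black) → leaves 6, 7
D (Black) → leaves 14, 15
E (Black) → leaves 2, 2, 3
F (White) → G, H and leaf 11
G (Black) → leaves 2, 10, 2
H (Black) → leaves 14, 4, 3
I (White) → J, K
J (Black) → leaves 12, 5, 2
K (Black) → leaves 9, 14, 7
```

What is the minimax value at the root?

7

C (Black): min(6, 7) = 6
D (Black): min(14, 15) = 14
E (Black): min(2, 2, 3) = 2
B (White): max(6, 14, 2) = 14
G (Black): min(2, 10, 2) = 2
H (Black): min(14, 4, 3) = 3
F (White): max(2, 3, 11) = 11
J (Black): min(12, 5, 2) = 2
K (Black): min(9, 14, 7) = 7
I (White): max(2, 7) = 7
Root (Black): min(14, 11, 7) = 7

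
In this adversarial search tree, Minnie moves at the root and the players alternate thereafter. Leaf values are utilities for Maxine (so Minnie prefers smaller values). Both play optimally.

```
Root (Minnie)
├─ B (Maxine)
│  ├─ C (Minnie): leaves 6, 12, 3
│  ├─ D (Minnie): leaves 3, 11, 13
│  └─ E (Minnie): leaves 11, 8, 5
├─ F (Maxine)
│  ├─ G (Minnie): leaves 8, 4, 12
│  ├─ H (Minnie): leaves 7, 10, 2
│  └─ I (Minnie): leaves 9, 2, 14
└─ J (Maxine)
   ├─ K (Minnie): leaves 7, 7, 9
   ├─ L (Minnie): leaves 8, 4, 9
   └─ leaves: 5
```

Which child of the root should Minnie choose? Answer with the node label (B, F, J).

F

C (Minnie): min(6, 12, 3) = 3
D (Minnie): min(3, 11, 13) = 3
E (Minnie): min(11, 8, 5) = 5
B (Maxine): max(3, 3, 5) = 5
G (Minnie): min(8, 4, 12) = 4
H (Minnie): min(7, 10, 2) = 2
I (Minnie): min(9, 2, 14) = 2
F (Maxine): max(4, 2, 2) = 4
K (Minnie): min(7, 7, 9) = 7
L (Minnie): min(8, 4, 9) = 4
J (Maxine): max(7, 4, 5) = 7
Root (Minnie): min(5, 4, 7) = 4
Minnie picks the child with the lowest value: F (value 4).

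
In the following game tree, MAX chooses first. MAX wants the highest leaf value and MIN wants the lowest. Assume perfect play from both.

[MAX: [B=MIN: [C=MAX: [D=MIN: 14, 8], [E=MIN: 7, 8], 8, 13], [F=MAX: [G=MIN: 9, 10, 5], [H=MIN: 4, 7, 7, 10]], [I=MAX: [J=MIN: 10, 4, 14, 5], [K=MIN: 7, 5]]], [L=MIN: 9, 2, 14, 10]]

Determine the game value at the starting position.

D (MIN): min(14, 8) = 8
E (MIN): min(7, 8) = 7
C (MAX): max(8, 7, 8, 13) = 13
G (MIN): min(9, 10, 5) = 5
H (MIN): min(4, 7, 7, 10) = 4
F (MAX): max(5, 4) = 5
J (MIN): min(10, 4, 14, 5) = 4
K (MIN): min(7, 5) = 5
I (MAX): max(4, 5) = 5
B (MIN): min(13, 5, 5) = 5
L (MIN): min(9, 2, 14, 10) = 2
Root (MAX): max(5, 2) = 5

5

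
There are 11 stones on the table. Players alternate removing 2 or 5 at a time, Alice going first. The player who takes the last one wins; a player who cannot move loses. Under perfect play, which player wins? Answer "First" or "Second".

Mark each pile size as W (mover wins) or L (mover loses):
i:   0  1  2  3  4  5  6  7  8  9 10 11
     L  L  W  W  L  W  W  L  L  W  W  L
Position 11 is L, so the second player wins.

Second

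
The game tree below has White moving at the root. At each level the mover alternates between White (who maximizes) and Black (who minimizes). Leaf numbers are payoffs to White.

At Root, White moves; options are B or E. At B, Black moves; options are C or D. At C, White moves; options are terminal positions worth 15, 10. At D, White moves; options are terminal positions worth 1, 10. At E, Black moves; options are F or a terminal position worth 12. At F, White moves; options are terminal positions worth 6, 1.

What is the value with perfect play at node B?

10

C: max(15, 10) = 15
D: max(1, 10) = 10
B: min(15, 10) = 10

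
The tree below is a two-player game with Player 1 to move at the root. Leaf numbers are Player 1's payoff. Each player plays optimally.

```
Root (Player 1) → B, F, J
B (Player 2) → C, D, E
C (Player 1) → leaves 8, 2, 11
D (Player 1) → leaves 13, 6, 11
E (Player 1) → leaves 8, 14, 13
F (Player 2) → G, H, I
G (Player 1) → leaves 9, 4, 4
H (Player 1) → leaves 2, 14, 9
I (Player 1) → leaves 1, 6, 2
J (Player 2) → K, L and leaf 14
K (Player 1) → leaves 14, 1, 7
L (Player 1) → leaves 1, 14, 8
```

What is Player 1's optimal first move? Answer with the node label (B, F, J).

C (Player 1): max(8, 2, 11) = 11
D (Player 1): max(13, 6, 11) = 13
E (Player 1): max(8, 14, 13) = 14
B (Player 2): min(11, 13, 14) = 11
G (Player 1): max(9, 4, 4) = 9
H (Player 1): max(2, 14, 9) = 14
I (Player 1): max(1, 6, 2) = 6
F (Player 2): min(9, 14, 6) = 6
K (Player 1): max(14, 1, 7) = 14
L (Player 1): max(1, 14, 8) = 14
J (Player 2): min(14, 14, 14) = 14
Root (Player 1): max(11, 6, 14) = 14
Player 1 picks the child with the highest value: J (value 14).

J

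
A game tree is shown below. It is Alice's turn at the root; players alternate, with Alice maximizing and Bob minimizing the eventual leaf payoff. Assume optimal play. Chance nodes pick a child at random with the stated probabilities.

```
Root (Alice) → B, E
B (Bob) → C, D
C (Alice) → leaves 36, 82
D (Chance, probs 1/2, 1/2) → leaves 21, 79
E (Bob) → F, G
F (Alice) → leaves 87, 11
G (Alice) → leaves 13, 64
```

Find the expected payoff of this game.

C (Alice): max(36, 82) = 82
D (Chance): 1/2·21 + 1/2·79 = 50
B (Bob): min(82, 50) = 50
F (Alice): max(87, 11) = 87
G (Alice): max(13, 64) = 64
E (Bob): min(87, 64) = 64
Root (Alice): max(50, 64) = 64

64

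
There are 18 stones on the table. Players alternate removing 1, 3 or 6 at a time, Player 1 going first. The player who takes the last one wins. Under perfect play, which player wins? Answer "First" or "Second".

Second

Positions where the player to move wins (W) vs loses (L):
i:   0  1  2  3  4  5  6  7  8  9 10 11 12 13 14 15 16 17 18
     L  W  L  W  L  W  W  W  W  L  W  L  W  L  W  W  W  W  L
Position 18 is L, so the second player wins.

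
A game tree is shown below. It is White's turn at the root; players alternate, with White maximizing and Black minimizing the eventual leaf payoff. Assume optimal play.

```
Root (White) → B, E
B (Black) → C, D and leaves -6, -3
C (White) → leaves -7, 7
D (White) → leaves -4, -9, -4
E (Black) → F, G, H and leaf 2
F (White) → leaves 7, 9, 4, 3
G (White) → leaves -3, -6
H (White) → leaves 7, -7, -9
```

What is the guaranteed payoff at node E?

F: max(7, 9, 4, 3) = 9
G: max(-3, -6) = -3
H: max(7, -7, -9) = 7
E: min(9, -3, 7, 2) = -3

-3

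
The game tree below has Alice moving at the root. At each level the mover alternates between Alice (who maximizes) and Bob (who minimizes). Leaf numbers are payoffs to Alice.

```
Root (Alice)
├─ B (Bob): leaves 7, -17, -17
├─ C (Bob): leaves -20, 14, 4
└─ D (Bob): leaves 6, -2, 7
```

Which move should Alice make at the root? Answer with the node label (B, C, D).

D

B (Bob): min(7, -17, -17) = -17
C (Bob): min(-20, 14, 4) = -20
D (Bob): min(6, -2, 7) = -2
Root (Alice): max(-17, -20, -2) = -2
Alice picks the child with the highest value: D (value -2).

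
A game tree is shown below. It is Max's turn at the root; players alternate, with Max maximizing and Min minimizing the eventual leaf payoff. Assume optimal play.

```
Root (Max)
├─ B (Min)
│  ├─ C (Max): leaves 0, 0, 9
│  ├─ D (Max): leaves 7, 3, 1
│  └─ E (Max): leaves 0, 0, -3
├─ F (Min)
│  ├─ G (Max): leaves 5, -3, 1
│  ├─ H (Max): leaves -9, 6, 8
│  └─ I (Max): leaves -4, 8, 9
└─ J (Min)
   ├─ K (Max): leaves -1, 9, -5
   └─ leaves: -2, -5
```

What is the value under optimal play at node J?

-5

K: max(-1, 9, -5) = 9
J: min(9, -2, -5) = -5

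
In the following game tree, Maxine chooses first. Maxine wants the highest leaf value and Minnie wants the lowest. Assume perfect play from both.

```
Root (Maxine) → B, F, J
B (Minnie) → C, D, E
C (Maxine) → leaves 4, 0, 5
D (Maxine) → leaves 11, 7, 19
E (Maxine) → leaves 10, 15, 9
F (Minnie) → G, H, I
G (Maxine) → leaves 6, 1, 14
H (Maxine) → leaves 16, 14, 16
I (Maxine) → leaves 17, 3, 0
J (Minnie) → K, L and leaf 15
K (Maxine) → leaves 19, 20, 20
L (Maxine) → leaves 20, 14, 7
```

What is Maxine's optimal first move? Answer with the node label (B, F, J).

J

C (Maxine): max(4, 0, 5) = 5
D (Maxine): max(11, 7, 19) = 19
E (Maxine): max(10, 15, 9) = 15
B (Minnie): min(5, 19, 15) = 5
G (Maxine): max(6, 1, 14) = 14
H (Maxine): max(16, 14, 16) = 16
I (Maxine): max(17, 3, 0) = 17
F (Minnie): min(14, 16, 17) = 14
K (Maxine): max(19, 20, 20) = 20
L (Maxine): max(20, 14, 7) = 20
J (Minnie): min(20, 20, 15) = 15
Root (Maxine): max(5, 14, 15) = 15
Maxine picks the child with the highest value: J (value 15).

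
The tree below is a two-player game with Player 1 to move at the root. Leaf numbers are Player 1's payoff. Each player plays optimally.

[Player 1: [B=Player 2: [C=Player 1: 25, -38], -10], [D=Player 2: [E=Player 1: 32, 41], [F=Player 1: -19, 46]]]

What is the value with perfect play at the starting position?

C (Player 1): max(25, -38) = 25
B (Player 2): min(25, -10) = -10
E (Player 1): max(32, 41) = 41
F (Player 1): max(-19, 46) = 46
D (Player 2): min(41, 46) = 41
Root (Player 1): max(-10, 41) = 41

41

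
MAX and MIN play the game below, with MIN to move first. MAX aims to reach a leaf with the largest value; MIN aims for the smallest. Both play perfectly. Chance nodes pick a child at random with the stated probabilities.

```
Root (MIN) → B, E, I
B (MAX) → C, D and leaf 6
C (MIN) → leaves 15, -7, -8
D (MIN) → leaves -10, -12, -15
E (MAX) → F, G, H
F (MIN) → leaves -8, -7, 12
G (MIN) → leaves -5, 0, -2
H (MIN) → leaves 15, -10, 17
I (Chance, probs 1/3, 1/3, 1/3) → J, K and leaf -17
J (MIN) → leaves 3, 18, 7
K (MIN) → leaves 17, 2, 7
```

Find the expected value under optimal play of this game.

-5

C (MIN): min(15, -7, -8) = -8
D (MIN): min(-10, -12, -15) = -15
B (MAX): max(-8, -15, 6) = 6
F (MIN): min(-8, -7, 12) = -8
G (MIN): min(-5, 0, -2) = -5
H (MIN): min(15, -10, 17) = -10
E (MAX): max(-8, -5, -10) = -5
J (MIN): min(3, 18, 7) = 3
K (MIN): min(17, 2, 7) = 2
I (Chance): 1/3·3 + 1/3·2 + 1/3·-17 = -4
Root (MIN): min(6, -5, -4) = -5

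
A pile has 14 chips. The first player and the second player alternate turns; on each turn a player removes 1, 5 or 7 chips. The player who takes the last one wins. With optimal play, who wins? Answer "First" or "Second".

Second

W/L table (W = player to move can force a win):
i:   0  1  2  3  4  5  6  7  8  9 10 11 12 13 14
     L  W  L  W  L  W  L  W  L  W  L  W  L  W  L
Position 14 is L, so the second player wins.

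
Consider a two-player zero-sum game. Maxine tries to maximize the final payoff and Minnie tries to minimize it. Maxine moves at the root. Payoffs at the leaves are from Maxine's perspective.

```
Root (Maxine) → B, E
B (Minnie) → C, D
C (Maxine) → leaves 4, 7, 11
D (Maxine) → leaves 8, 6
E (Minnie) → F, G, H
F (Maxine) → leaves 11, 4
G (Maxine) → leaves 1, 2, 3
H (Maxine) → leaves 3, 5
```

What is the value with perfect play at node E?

F: max(11, 4) = 11
G: max(1, 2, 3) = 3
H: max(3, 5) = 5
E: min(11, 3, 5) = 3

3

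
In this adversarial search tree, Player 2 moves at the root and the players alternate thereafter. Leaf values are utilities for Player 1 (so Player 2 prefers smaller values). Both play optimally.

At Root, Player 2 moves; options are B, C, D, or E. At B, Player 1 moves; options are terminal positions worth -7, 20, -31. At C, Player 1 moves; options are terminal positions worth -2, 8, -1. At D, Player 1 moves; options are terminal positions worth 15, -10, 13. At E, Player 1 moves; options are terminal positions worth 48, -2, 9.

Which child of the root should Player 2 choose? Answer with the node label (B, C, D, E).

B (Player 1): max(-7, 20, -31) = 20
C (Player 1): max(-2, 8, -1) = 8
D (Player 1): max(15, -10, 13) = 15
E (Player 1): max(48, -2, 9) = 48
Root (Player 2): min(20, 8, 15, 48) = 8
Player 2 picks the child with the lowest value: C (value 8).

C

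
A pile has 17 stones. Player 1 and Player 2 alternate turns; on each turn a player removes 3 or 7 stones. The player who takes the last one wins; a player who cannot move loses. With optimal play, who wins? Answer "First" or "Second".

i:   0  1  2  3  4  5  6  7  8  9 10 11 12 13 14 15 16 17
     L  L  L  W  W  W  L  W  W  W  L  L  L  W  W  W  L  W
Position 17 is W, so the first player wins.

First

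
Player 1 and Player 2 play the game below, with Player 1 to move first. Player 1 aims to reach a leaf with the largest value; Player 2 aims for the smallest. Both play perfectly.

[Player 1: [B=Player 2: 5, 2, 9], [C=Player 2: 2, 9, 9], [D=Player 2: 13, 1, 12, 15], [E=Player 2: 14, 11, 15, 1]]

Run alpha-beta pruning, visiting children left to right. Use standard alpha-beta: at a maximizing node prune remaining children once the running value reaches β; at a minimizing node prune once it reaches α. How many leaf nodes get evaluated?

10

B [α=-∞,β=+∞]: v=2
C [α=2,β=+∞]: v=2 after child 1 ≤ α → α-cutoff, skip 2
D [α=2,β=+∞]: v=1 after child 2 ≤ α → α-cutoff, skip 2
E [α=2,β=+∞]: v=1
Root [α=-∞,β=+∞]: v=2
Leaves evaluated: 10 of 14.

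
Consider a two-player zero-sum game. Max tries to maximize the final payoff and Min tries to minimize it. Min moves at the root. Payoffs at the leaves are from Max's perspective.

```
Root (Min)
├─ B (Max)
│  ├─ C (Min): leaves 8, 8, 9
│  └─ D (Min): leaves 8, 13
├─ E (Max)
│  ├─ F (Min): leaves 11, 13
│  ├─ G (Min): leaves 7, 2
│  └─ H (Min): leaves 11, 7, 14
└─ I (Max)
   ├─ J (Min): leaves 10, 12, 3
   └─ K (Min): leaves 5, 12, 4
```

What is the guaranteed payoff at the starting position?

C (Min): min(8, 8, 9) = 8
D (Min): min(8, 13) = 8
B (Max): max(8, 8) = 8
F (Min): min(11, 13) = 11
G (Min): min(7, 2) = 2
H (Min): min(11, 7, 14) = 7
E (Max): max(11, 2, 7) = 11
J (Min): min(10, 12, 3) = 3
K (Min): min(5, 12, 4) = 4
I (Max): max(3, 4) = 4
Root (Min): min(8, 11, 4) = 4

4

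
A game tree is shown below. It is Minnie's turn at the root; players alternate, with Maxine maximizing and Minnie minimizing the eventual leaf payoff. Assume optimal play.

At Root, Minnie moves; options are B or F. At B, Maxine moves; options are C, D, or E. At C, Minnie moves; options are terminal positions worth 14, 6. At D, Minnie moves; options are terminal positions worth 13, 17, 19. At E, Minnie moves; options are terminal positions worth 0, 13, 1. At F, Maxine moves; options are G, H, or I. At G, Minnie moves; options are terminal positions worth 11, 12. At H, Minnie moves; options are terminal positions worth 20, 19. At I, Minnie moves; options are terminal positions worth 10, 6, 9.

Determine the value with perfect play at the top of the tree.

C (Minnie): min(14, 6) = 6
D (Minnie): min(13, 17, 19) = 13
E (Minnie): min(0, 13, 1) = 0
B (Maxine): max(6, 13, 0) = 13
G (Minnie): min(11, 12) = 11
H (Minnie): min(20, 19) = 19
I (Minnie): min(10, 6, 9) = 6
F (Maxine): max(11, 19, 6) = 19
Root (Minnie): min(13, 19) = 13

13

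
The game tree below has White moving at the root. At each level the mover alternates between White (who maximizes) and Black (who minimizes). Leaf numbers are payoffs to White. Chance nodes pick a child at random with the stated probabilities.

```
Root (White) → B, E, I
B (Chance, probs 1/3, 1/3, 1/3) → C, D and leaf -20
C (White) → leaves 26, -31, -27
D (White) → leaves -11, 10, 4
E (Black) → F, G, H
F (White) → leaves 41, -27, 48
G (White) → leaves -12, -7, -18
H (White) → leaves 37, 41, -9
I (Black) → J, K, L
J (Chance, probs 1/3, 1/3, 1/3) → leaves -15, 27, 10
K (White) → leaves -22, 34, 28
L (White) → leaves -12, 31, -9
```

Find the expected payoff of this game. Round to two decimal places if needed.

7.33

C (White): max(26, -31, -27) = 26
D (White): max(-11, 10, 4) = 10
B (Chance): 1/3·26 + 1/3·10 + 1/3·-20 = 5.33
F (White): max(41, -27, 48) = 48
G (White): max(-12, -7, -18) = -7
H (White): max(37, 41, -9) = 41
E (Black): min(48, -7, 41) = -7
J (Chance): 1/3·-15 + 1/3·27 + 1/3·10 = 7.33
K (White): max(-22, 34, 28) = 34
L (White): max(-12, 31, -9) = 31
I (Black): min(7.33, 34, 31) = 7.33
Root (White): max(5.33, -7, 7.33) = 7.33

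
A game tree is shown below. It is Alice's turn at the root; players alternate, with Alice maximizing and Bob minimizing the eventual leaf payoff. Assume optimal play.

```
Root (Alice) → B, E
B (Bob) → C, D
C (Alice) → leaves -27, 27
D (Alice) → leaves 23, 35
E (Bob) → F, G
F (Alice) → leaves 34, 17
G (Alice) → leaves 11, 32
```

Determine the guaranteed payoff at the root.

32

C (Alice): max(-27, 27) = 27
D (Alice): max(23, 35) = 35
B (Bob): min(27, 35) = 27
F (Alice): max(34, 17) = 34
G (Alice): max(11, 32) = 32
E (Bob): min(34, 32) = 32
Root (Alice): max(27, 32) = 32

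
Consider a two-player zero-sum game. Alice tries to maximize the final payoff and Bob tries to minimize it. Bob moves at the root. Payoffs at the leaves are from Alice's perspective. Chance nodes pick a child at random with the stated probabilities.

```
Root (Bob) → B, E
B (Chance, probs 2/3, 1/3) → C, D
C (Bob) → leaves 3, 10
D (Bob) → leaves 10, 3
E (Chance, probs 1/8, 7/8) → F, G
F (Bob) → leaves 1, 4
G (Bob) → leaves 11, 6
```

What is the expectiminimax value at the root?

C (Bob): min(3, 10) = 3
D (Bob): min(10, 3) = 3
B (Chance): 2/3·3 + 1/3·3 = 3
F (Bob): min(1, 4) = 1
G (Bob): min(11, 6) = 6
E (Chance): 1/8·1 + 7/8·6 = 5.38
Root (Bob): min(3, 5.38) = 3

3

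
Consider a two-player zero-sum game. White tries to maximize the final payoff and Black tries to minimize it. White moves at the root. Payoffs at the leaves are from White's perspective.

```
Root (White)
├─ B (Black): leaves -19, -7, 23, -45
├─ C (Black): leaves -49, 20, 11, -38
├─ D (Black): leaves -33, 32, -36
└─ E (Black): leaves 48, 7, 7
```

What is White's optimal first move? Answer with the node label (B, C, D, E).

E

B (Black): min(-19, -7, 23, -45) = -45
C (Black): min(-49, 20, 11, -38) = -49
D (Black): min(-33, 32, -36) = -36
E (Black): min(48, 7, 7) = 7
Root (White): max(-45, -49, -36, 7) = 7
White picks the child with the highest value: E (value 7).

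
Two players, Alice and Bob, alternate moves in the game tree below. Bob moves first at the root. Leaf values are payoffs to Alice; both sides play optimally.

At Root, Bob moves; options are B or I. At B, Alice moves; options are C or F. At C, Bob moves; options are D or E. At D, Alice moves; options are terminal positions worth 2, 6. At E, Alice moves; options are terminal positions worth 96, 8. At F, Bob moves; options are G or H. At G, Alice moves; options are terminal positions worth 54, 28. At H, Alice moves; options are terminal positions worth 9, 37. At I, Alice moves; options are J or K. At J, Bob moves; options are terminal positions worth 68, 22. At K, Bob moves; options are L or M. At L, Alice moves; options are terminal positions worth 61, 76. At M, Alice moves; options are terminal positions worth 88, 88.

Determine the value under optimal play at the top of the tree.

D (Alice): max(2, 6) = 6
E (Alice): max(96, 8) = 96
C (Bob): min(6, 96) = 6
G (Alice): max(54, 28) = 54
H (Alice): max(9, 37) = 37
F (Bob): min(54, 37) = 37
B (Alice): max(6, 37) = 37
J (Bob): min(68, 22) = 22
L (Alice): max(61, 76) = 76
M (Alice): max(88, 88) = 88
K (Bob): min(76, 88) = 76
I (Alice): max(22, 76) = 76
Root (Bob): min(37, 76) = 37

37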